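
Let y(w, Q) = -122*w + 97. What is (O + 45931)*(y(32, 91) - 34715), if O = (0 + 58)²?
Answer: -1898941990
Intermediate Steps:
O = 3364 (O = 58² = 3364)
y(w, Q) = 97 - 122*w
(O + 45931)*(y(32, 91) - 34715) = (3364 + 45931)*((97 - 122*32) - 34715) = 49295*((97 - 3904) - 34715) = 49295*(-3807 - 34715) = 49295*(-38522) = -1898941990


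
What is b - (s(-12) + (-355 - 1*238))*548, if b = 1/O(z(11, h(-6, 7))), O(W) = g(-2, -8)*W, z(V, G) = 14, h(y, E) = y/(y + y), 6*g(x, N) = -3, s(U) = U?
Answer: 2320779/7 ≈ 3.3154e+5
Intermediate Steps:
g(x, N) = -½ (g(x, N) = (⅙)*(-3) = -½)
h(y, E) = ½ (h(y, E) = y/((2*y)) = y*(1/(2*y)) = ½)
O(W) = -W/2
b = -⅐ (b = 1/(-½*14) = 1/(-7) = -⅐ ≈ -0.14286)
b - (s(-12) + (-355 - 1*238))*548 = -⅐ - (-12 + (-355 - 1*238))*548 = -⅐ - (-12 + (-355 - 238))*548 = -⅐ - (-12 - 593)*548 = -⅐ - (-605)*548 = -⅐ - 1*(-331540) = -⅐ + 331540 = 2320779/7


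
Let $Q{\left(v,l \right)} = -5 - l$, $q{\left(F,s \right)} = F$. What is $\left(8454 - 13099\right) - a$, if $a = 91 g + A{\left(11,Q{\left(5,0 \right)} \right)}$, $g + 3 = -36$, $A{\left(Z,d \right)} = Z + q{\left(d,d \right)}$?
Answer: $-1102$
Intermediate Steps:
$A{\left(Z,d \right)} = Z + d$
$g = -39$ ($g = -3 - 36 = -39$)
$a = -3543$ ($a = 91 \left(-39\right) + \left(11 - 5\right) = -3549 + \left(11 + \left(-5 + 0\right)\right) = -3549 + \left(11 - 5\right) = -3549 + 6 = -3543$)
$\left(8454 - 13099\right) - a = \left(8454 - 13099\right) - -3543 = \left(8454 - 13099\right) + 3543 = -4645 + 3543 = -1102$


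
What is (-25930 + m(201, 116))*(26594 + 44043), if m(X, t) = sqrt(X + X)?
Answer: -1831617410 + 70637*sqrt(402) ≈ -1.8302e+9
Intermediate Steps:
m(X, t) = sqrt(2)*sqrt(X) (m(X, t) = sqrt(2*X) = sqrt(2)*sqrt(X))
(-25930 + m(201, 116))*(26594 + 44043) = (-25930 + sqrt(2)*sqrt(201))*(26594 + 44043) = (-25930 + sqrt(402))*70637 = -1831617410 + 70637*sqrt(402)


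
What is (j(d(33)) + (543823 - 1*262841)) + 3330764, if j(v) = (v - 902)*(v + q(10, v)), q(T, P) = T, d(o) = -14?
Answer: 3615410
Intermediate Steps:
j(v) = (-902 + v)*(10 + v) (j(v) = (v - 902)*(v + 10) = (-902 + v)*(10 + v))
(j(d(33)) + (543823 - 1*262841)) + 3330764 = ((-9020 + (-14)² - 892*(-14)) + (543823 - 1*262841)) + 3330764 = ((-9020 + 196 + 12488) + (543823 - 262841)) + 3330764 = (3664 + 280982) + 3330764 = 284646 + 3330764 = 3615410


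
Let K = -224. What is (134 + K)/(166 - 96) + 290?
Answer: 2021/7 ≈ 288.71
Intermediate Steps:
(134 + K)/(166 - 96) + 290 = (134 - 224)/(166 - 96) + 290 = -90/70 + 290 = -90*1/70 + 290 = -9/7 + 290 = 2021/7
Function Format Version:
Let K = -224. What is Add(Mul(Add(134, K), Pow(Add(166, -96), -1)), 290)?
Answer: Rational(2021, 7) ≈ 288.71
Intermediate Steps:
Add(Mul(Add(134, K), Pow(Add(166, -96), -1)), 290) = Add(Mul(Add(134, -224), Pow(Add(166, -96), -1)), 290) = Add(Mul(-90, Pow(70, -1)), 290) = Add(Mul(-90, Rational(1, 70)), 290) = Add(Rational(-9, 7), 290) = Rational(2021, 7)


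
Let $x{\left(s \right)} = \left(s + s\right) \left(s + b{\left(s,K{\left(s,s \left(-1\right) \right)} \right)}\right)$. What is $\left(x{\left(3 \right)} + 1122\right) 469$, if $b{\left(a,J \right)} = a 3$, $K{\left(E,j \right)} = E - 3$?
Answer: $559986$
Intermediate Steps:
$K{\left(E,j \right)} = -3 + E$ ($K{\left(E,j \right)} = E - 3 = -3 + E$)
$b{\left(a,J \right)} = 3 a$
$x{\left(s \right)} = 8 s^{2}$ ($x{\left(s \right)} = \left(s + s\right) \left(s + 3 s\right) = 2 s 4 s = 8 s^{2}$)
$\left(x{\left(3 \right)} + 1122\right) 469 = \left(8 \cdot 3^{2} + 1122\right) 469 = \left(8 \cdot 9 + 1122\right) 469 = \left(72 + 1122\right) 469 = 1194 \cdot 469 = 559986$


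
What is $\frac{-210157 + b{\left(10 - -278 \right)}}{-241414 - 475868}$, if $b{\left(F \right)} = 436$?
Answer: $\frac{69907}{239094} \approx 0.29238$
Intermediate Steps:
$\frac{-210157 + b{\left(10 - -278 \right)}}{-241414 - 475868} = \frac{-210157 + 436}{-241414 - 475868} = - \frac{209721}{-717282} = \left(-209721\right) \left(- \frac{1}{717282}\right) = \frac{69907}{239094}$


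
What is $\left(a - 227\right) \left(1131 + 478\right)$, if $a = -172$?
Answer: $-641991$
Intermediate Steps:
$\left(a - 227\right) \left(1131 + 478\right) = \left(-172 - 227\right) \left(1131 + 478\right) = \left(-399\right) 1609 = -641991$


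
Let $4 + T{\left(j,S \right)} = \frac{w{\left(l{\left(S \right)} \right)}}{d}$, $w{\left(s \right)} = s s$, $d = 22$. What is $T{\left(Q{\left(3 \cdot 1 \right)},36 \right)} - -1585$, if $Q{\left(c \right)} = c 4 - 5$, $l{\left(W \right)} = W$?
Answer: $\frac{18039}{11} \approx 1639.9$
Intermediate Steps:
$Q{\left(c \right)} = -5 + 4 c$ ($Q{\left(c \right)} = 4 c - 5 = -5 + 4 c$)
$w{\left(s \right)} = s^{2}$
$T{\left(j,S \right)} = -4 + \frac{S^{2}}{22}$
$T{\left(Q{\left(3 \cdot 1 \right)},36 \right)} - -1585 = \left(-4 + \frac{36^{2}}{22}\right) - -1585 = \left(-4 + \frac{1}{22} \cdot 1296\right) + 1585 = \left(-4 + \frac{648}{11}\right) + 1585 = \frac{604}{11} + 1585 = \frac{18039}{11}$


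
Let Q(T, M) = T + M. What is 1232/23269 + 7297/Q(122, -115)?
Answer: 169802517/162883 ≈ 1042.5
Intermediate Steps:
Q(T, M) = M + T
1232/23269 + 7297/Q(122, -115) = 1232/23269 + 7297/(-115 + 122) = 1232*(1/23269) + 7297/7 = 1232/23269 + 7297*(1/7) = 1232/23269 + 7297/7 = 169802517/162883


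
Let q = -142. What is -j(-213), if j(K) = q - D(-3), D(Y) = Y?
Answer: 139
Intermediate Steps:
j(K) = -139 (j(K) = -142 - 1*(-3) = -142 + 3 = -139)
-j(-213) = -1*(-139) = 139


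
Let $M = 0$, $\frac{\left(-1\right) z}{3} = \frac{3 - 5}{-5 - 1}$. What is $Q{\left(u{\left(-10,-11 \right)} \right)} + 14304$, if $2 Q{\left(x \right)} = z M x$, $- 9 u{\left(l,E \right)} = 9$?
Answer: $14304$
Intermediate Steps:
$u{\left(l,E \right)} = -1$ ($u{\left(l,E \right)} = \left(- \frac{1}{9}\right) 9 = -1$)
$z = -1$ ($z = - 3 \frac{3 - 5}{-5 - 1} = - 3 \left(- \frac{2}{-6}\right) = - 3 \left(\left(-2\right) \left(- \frac{1}{6}\right)\right) = \left(-3\right) \frac{1}{3} = -1$)
$Q{\left(x \right)} = 0$ ($Q{\left(x \right)} = \frac{\left(-1\right) 0 x}{2} = \frac{0 x}{2} = \frac{1}{2} \cdot 0 = 0$)
$Q{\left(u{\left(-10,-11 \right)} \right)} + 14304 = 0 + 14304 = 14304$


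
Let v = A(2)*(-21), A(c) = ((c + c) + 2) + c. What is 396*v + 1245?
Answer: -65283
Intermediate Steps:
A(c) = 2 + 3*c (A(c) = (2*c + 2) + c = (2 + 2*c) + c = 2 + 3*c)
v = -168 (v = (2 + 3*2)*(-21) = (2 + 6)*(-21) = 8*(-21) = -168)
396*v + 1245 = 396*(-168) + 1245 = -66528 + 1245 = -65283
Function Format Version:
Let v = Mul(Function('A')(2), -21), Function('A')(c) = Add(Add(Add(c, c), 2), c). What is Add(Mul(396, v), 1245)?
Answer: -65283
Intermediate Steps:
Function('A')(c) = Add(2, Mul(3, c)) (Function('A')(c) = Add(Add(Mul(2, c), 2), c) = Add(Add(2, Mul(2, c)), c) = Add(2, Mul(3, c)))
v = -168 (v = Mul(Add(2, Mul(3, 2)), -21) = Mul(Add(2, 6), -21) = Mul(8, -21) = -168)
Add(Mul(396, v), 1245) = Add(Mul(396, -168), 1245) = Add(-66528, 1245) = -65283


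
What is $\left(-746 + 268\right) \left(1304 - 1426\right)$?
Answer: $58316$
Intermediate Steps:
$\left(-746 + 268\right) \left(1304 - 1426\right) = \left(-478\right) \left(-122\right) = 58316$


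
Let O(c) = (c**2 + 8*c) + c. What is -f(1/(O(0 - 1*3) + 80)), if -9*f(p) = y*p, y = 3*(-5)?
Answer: -5/186 ≈ -0.026882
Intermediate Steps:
O(c) = c**2 + 9*c
y = -15
f(p) = 5*p/3 (f(p) = -(-5)*p/3 = 5*p/3)
-f(1/(O(0 - 1*3) + 80)) = -5/(3*((0 - 1*3)*(9 + (0 - 1*3)) + 80)) = -5/(3*((0 - 3)*(9 + (0 - 3)) + 80)) = -5/(3*(-3*(9 - 3) + 80)) = -5/(3*(-3*6 + 80)) = -5/(3*(-18 + 80)) = -5/(3*62) = -1*5/186 = -5/186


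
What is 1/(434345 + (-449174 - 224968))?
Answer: -1/239797 ≈ -4.1702e-6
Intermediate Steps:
1/(434345 + (-449174 - 224968)) = 1/(434345 - 674142) = 1/(-239797) = -1/239797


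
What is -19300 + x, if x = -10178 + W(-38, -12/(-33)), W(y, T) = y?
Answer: -29516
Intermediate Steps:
x = -10216 (x = -10178 - 38 = -10216)
-19300 + x = -19300 - 10216 = -29516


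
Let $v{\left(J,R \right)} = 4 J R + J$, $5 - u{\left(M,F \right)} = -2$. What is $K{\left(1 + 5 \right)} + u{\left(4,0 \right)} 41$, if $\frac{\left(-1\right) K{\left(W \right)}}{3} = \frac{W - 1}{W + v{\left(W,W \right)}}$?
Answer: $\frac{14919}{52} \approx 286.9$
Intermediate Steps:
$u{\left(M,F \right)} = 7$ ($u{\left(M,F \right)} = 5 - -2 = 5 + 2 = 7$)
$v{\left(J,R \right)} = J + 4 J R$ ($v{\left(J,R \right)} = 4 J R + J = J + 4 J R$)
$K{\left(W \right)} = - \frac{3 \left(-1 + W\right)}{W + W \left(1 + 4 W\right)}$ ($K{\left(W \right)} = - 3 \frac{W - 1}{W + W \left(1 + 4 W\right)} = - 3 \frac{-1 + W}{W + W \left(1 + 4 W\right)} = - \frac{3 \left(-1 + W\right)}{W + W \left(1 + 4 W\right)}$)
$K{\left(1 + 5 \right)} + u{\left(4,0 \right)} 41 = \frac{3 \left(1 - \left(1 + 5\right)\right)}{2 \left(1 + 5\right) \left(1 + 2 \left(1 + 5\right)\right)} + 7 \cdot 41 = \frac{3 \left(1 - 6\right)}{2 \cdot 6 \left(1 + 2 \cdot 6\right)} + 287 = \frac{3}{2} \cdot \frac{1}{6} \frac{1}{1 + 12} \left(1 - 6\right) + 287 = \frac{3}{2} \cdot \frac{1}{6} \cdot \frac{1}{13} \left(-5\right) + 287 = - \frac{5}{52} + 287 = \frac{14919}{52}$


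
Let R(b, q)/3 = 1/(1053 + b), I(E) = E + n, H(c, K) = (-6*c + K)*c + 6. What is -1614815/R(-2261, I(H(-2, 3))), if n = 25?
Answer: 1950696520/3 ≈ 6.5023e+8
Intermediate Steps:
H(c, K) = 6 + c*(K - 6*c) (H(c, K) = (K - 6*c)*c + 6 = c*(K - 6*c) + 6 = 6 + c*(K - 6*c))
I(E) = 25 + E (I(E) = E + 25 = 25 + E)
R(b, q) = 3/(1053 + b)
-1614815/R(-2261, I(H(-2, 3))) = -1614815/(3/(1053 - 2261)) = -1614815/(3/(-1208)) = -1614815/(3*(-1/1208)) = -1614815/(-3/1208) = -1614815*(-1208/3) = 1950696520/3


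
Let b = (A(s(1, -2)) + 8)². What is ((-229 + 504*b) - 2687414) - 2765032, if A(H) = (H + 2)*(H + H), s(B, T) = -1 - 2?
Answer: -5353891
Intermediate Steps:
s(B, T) = -3
A(H) = 2*H*(2 + H) (A(H) = (2 + H)*(2*H) = 2*H*(2 + H))
b = 196 (b = (2*(-3)*(2 - 3) + 8)² = (2*(-3)*(-1) + 8)² = (6 + 8)² = 14² = 196)
((-229 + 504*b) - 2687414) - 2765032 = ((-229 + 504*196) - 2687414) - 2765032 = ((-229 + 98784) - 2687414) - 2765032 = (98555 - 2687414) - 2765032 = -2588859 - 2765032 = -5353891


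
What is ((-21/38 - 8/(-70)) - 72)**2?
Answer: 9281973649/1768900 ≈ 5247.3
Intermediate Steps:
((-21/38 - 8/(-70)) - 72)**2 = ((-21*1/38 - 8*(-1/70)) - 72)**2 = ((-21/38 + 4/35) - 72)**2 = (-583/1330 - 72)**2 = (-96343/1330)**2 = 9281973649/1768900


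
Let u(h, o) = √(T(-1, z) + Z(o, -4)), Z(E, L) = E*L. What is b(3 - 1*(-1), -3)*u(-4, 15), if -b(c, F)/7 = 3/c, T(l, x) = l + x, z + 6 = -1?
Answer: -21*I*√17/2 ≈ -43.293*I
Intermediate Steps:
z = -7 (z = -6 - 1 = -7)
b(c, F) = -21/c
u(h, o) = √(-8 - 4*o) (u(h, o) = √((-1 - 7) + o*(-4)) = √(-8 - 4*o))
b(3 - 1*(-1), -3)*u(-4, 15) = (-21/(3 - 1*(-1)))*(2*√(-2 - 1*15)) = (-21/(3 + 1))*(2*√(-2 - 15)) = (-21/4)*(2*√(-17)) = (-21*¼)*(2*(I*√17)) = -21*I*√17/2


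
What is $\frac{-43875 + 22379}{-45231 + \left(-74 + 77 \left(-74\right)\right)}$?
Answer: $\frac{21496}{51003} \approx 0.42147$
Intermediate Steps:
$\frac{-43875 + 22379}{-45231 + \left(-74 + 77 \left(-74\right)\right)} = - \frac{21496}{-45231 - 5772} = - \frac{21496}{-51003} = \left(-21496\right) \left(- \frac{1}{51003}\right) = \frac{21496}{51003}$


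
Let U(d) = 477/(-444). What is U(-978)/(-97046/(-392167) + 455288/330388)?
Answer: -97175453097/147030853376 ≈ -0.66092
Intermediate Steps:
U(d) = -159/148 (U(d) = 477*(-1/444) = -159/148)
U(-978)/(-97046/(-392167) + 455288/330388) = -159/(148*(-97046/(-392167) + 455288/330388)) = -159/(148*(-97046*(-1/392167) + 455288*(1/330388))) = -159/(148*(97046/392167 + 113822/82597)) = -159/(148*52652940736/32391817699) = -159/148*32391817699/52652940736 = -97175453097/147030853376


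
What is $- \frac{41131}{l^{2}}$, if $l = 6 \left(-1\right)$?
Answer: $- \frac{41131}{36} \approx -1142.5$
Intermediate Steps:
$l = -6$
$- \frac{41131}{l^{2}} = - \frac{41131}{\left(-6\right)^{2}} = - \frac{41131}{36}$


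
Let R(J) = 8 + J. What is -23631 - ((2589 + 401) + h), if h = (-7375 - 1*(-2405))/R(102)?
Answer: -292334/11 ≈ -26576.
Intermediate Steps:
h = -497/11 (h = (-7375 - 1*(-2405))/(8 + 102) = (-7375 + 2405)/110 = -4970*1/110 = -497/11 ≈ -45.182)
-23631 - ((2589 + 401) + h) = -23631 - ((2589 + 401) - 497/11) = -23631 - (2990 - 497/11) = -23631 - 1*32393/11 = -23631 - 32393/11 = -292334/11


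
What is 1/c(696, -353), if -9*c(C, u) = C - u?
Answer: -9/1049 ≈ -0.0085796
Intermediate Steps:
c(C, u) = -C/9 + u/9 (c(C, u) = -(C - u)/9 = -C/9 + u/9)
1/c(696, -353) = 1/(-⅑*696 + (⅑)*(-353)) = 1/(-232/3 - 353/9) = 1/(-1049/9) = -9/1049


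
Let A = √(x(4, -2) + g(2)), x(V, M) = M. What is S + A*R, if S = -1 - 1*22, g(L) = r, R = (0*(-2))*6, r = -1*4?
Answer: -23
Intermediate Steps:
r = -4
R = 0 (R = 0*6 = 0)
g(L) = -4
A = I*√6 (A = √(-2 - 4) = √(-6) = I*√6 ≈ 2.4495*I)
S = -23 (S = -1 - 22 = -23)
S + A*R = -23 + (I*√6)*0 = -23 + 0 = -23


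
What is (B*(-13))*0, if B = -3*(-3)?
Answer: 0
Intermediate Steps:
B = 9
(B*(-13))*0 = (9*(-13))*0 = -117*0 = 0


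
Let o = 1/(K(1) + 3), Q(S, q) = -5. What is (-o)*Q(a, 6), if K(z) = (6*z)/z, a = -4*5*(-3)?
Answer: 5/9 ≈ 0.55556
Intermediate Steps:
a = 60 (a = -20*(-3) = 60)
K(z) = 6
o = 1/9 (o = 1/(6 + 3) = 1/9 ≈ 0.11111)
(-o)*Q(a, 6) = -1*1/9*(-5) = -1/9*(-5) = 5/9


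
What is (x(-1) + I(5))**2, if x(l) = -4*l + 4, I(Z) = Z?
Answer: 169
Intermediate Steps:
x(l) = 4 - 4*l
(x(-1) + I(5))**2 = ((4 - 4*(-1)) + 5)**2 = ((4 + 4) + 5)**2 = (8 + 5)**2 = 13**2 = 169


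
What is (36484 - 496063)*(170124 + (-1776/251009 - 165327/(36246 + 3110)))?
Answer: -772351980593519015163/9878710204 ≈ -7.8184e+10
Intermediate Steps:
(36484 - 496063)*(170124 + (-1776/251009 - 165327/(36246 + 3110))) = -459579*(170124 + (-1776*1/251009 - 165327/39356)) = -459579*(170124 + (-1776/251009 - 165327*1/39356)) = -459579*(170124 + (-1776/251009 - 165327/39356)) = -459579*(170124 - 41568461199/9878710204) = -459579*1680564126284097/9878710204 = -772351980593519015163/9878710204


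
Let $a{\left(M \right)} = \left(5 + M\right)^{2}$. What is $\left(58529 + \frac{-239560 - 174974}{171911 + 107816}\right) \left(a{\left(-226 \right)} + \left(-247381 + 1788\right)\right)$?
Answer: $- \frac{3221170040344848}{279727} \approx -1.1515 \cdot 10^{10}$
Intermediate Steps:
$\left(58529 + \frac{-239560 - 174974}{171911 + 107816}\right) \left(a{\left(-226 \right)} + \left(-247381 + 1788\right)\right) = \left(58529 + \frac{-239560 - 174974}{171911 + 107816}\right) \left(\left(5 - 226\right)^{2} + \left(-247381 + 1788\right)\right) = \left(58529 - \frac{414534}{279727}\right) \left(\left(-221\right)^{2} - 245593\right) = \left(58529 - \frac{414534}{279727}\right) \left(48841 - 245593\right) = \left(58529 - \frac{414534}{279727}\right) \left(-196752\right) = \frac{16371727049}{279727} \left(-196752\right) = - \frac{3221170040344848}{279727}$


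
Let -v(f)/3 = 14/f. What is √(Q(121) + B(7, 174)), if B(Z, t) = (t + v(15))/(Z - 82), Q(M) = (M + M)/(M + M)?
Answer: I*√7215/75 ≈ 1.1325*I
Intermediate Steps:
v(f) = -42/f
Q(M) = 1 (Q(M) = (2*M)/((2*M)) = (2*M)*(1/(2*M)) = 1)
B(Z, t) = (-14/5 + t)/(-82 + Z) (B(Z, t) = (t - 42/15)/(Z - 82) = (t - 42*1/15)/(-82 + Z) = (t - 14/5)/(-82 + Z) = (-14/5 + t)/(-82 + Z))
√(Q(121) + B(7, 174)) = √(1 + (-14/5 + 174)/(-82 + 7)) = √(1 + (856/5)/(-75)) = √(1 - 1/75*856/5) = √(1 - 856/375) = √(-481/375) = I*√7215/75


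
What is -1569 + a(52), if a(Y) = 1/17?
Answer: -26672/17 ≈ -1568.9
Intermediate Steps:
a(Y) = 1/17
-1569 + a(52) = -1569 + 1/17 = -26672/17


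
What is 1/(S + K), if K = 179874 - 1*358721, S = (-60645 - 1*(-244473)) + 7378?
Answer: 1/12359 ≈ 8.0913e-5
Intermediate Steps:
S = 191206 (S = (-60645 + 244473) + 7378 = 183828 + 7378 = 191206)
K = -178847 (K = 179874 - 358721 = -178847)
1/(S + K) = 1/(191206 - 178847) = 1/12359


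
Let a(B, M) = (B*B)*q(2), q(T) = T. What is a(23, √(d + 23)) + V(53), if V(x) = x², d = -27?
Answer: 3867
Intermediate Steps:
a(B, M) = 2*B² (a(B, M) = (B*B)*2 = B²*2 = 2*B²)
a(23, √(d + 23)) + V(53) = 2*23² + 53² = 2*529 + 2809 = 1058 + 2809 = 3867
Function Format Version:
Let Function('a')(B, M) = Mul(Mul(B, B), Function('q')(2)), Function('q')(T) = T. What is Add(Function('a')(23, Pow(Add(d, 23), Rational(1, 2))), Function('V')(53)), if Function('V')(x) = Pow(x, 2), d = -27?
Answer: 3867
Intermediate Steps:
Function('a')(B, M) = Mul(2, Pow(B, 2)) (Function('a')(B, M) = Mul(Mul(B, B), 2) = Mul(Pow(B, 2), 2) = Mul(2, Pow(B, 2)))
Add(Function('a')(23, Pow(Add(d, 23), Rational(1, 2))), Function('V')(53)) = Add(Mul(2, Pow(23, 2)), Pow(53, 2)) = Add(Mul(2, 529), 2809) = Add(1058, 2809) = 3867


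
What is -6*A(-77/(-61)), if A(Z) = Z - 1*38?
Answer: 13446/61 ≈ 220.43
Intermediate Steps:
A(Z) = -38 + Z (A(Z) = Z - 38 = -38 + Z)
-6*A(-77/(-61)) = -6*(-38 - 77/(-61)) = -6*(-38 - 77*(-1/61)) = -6*(-38 + 77/61) = -6*(-2241/61) = 13446/61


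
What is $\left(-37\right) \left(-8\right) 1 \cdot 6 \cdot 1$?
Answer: $1776$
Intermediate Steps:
$\left(-37\right) \left(-8\right) 1 \cdot 6 \cdot 1 = 296 \cdot 1 \cdot 6 = 296 \cdot 6 = 1776$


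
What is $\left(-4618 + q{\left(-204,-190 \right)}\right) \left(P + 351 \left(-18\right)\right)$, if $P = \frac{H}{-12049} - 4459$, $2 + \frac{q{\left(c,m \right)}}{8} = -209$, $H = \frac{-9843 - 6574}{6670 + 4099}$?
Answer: $\frac{8818165095382320}{129755681} \approx 6.796 \cdot 10^{7}$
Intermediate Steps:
$H = - \frac{16417}{10769} \approx -1.5245$
$q{\left(c,m \right)} = -1688$ ($q{\left(c,m \right)} = -16 + 8 \left(-209\right) = -16 - 1672 = -1688$)
$P = - \frac{578580565162}{129755681}$ ($P = - \frac{16417}{10769 \left(-12049\right)} - 4459 = \left(- \frac{16417}{10769}\right) \left(- \frac{1}{12049}\right) - 4459 = \frac{16417}{129755681} - 4459 = - \frac{578580565162}{129755681} \approx -4459.0$)
$\left(-4618 + q{\left(-204,-190 \right)}\right) \left(P + 351 \left(-18\right)\right) = \left(-4618 - 1688\right) \left(- \frac{578580565162}{129755681} + 351 \left(-18\right)\right) = - 6306 \left(- \frac{578580565162}{129755681} - 6318\right) = \left(-6306\right) \left(- \frac{1398376957720}{129755681}\right) = \frac{8818165095382320}{129755681}$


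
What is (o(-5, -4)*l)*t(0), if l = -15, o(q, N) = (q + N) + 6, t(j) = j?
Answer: 0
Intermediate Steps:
o(q, N) = 6 + N + q (o(q, N) = (N + q) + 6 = 6 + N + q)
(o(-5, -4)*l)*t(0) = ((6 - 4 - 5)*(-15))*0 = -3*(-15)*0 = 45*0 = 0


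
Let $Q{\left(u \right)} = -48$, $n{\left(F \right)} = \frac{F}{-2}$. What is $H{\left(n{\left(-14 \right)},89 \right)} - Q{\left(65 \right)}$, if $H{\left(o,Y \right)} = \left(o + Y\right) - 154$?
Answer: $-10$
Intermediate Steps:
$n{\left(F \right)} = - \frac{F}{2}$ ($n{\left(F \right)} = F \left(- \frac{1}{2}\right) = - \frac{F}{2}$)
$H{\left(o,Y \right)} = -154 + Y + o$ ($H{\left(o,Y \right)} = \left(Y + o\right) - 154 = -154 + Y + o$)
$H{\left(n{\left(-14 \right)},89 \right)} - Q{\left(65 \right)} = \left(-154 + 89 - -7\right) - -48 = \left(-154 + 89 + 7\right) + 48 = -58 + 48 = -10$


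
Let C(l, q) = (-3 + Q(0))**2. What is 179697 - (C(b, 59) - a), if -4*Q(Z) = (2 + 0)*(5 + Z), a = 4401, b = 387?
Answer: 736271/4 ≈ 1.8407e+5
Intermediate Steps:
Q(Z) = -5/2 - Z/2 (Q(Z) = -(2 + 0)*(5 + Z)/4 = -(5 + Z)/2 = -(10 + 2*Z)/4 = -5/2 - Z/2)
C(l, q) = 121/4 (C(l, q) = (-3 + (-5/2 - 1/2*0))**2 = (-3 + (-5/2 + 0))**2 = (-3 - 5/2)**2 = (-11/2)**2 = 121/4)
179697 - (C(b, 59) - a) = 179697 - (121/4 - 1*4401) = 179697 - (121/4 - 4401) = 179697 - 1*(-17483/4) = 179697 + 17483/4 = 736271/4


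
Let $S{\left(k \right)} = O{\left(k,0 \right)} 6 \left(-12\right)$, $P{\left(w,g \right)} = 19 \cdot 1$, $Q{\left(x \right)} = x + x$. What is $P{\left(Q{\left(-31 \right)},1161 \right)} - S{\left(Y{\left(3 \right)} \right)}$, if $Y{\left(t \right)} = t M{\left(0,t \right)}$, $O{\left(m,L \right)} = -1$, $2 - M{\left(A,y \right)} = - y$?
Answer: $-53$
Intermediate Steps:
$M{\left(A,y \right)} = 2 + y$ ($M{\left(A,y \right)} = 2 - - y = 2 + y$)
$Q{\left(x \right)} = 2 x$
$P{\left(w,g \right)} = 19$
$Y{\left(t \right)} = t \left(2 + t\right)$
$S{\left(k \right)} = 72$ ($S{\left(k \right)} = \left(-1\right) 6 \left(-12\right) = \left(-6\right) \left(-12\right) = 72$)
$P{\left(Q{\left(-31 \right)},1161 \right)} - S{\left(Y{\left(3 \right)} \right)} = 19 - 72 = -53$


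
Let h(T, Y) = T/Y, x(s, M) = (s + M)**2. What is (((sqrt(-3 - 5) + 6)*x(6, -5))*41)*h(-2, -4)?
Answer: 123 + 41*I*sqrt(2) ≈ 123.0 + 57.983*I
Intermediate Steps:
x(s, M) = (M + s)**2
(((sqrt(-3 - 5) + 6)*x(6, -5))*41)*h(-2, -4) = (((sqrt(-3 - 5) + 6)*(-5 + 6)**2)*41)*(-2/(-4)) = (((sqrt(-8) + 6)*1**2)*41)*(-2*(-1/4)) = (((2*I*sqrt(2) + 6)*1)*41)*(1/2) = (((6 + 2*I*sqrt(2))*1)*41)*(1/2) = ((6 + 2*I*sqrt(2))*41)*(1/2) = (246 + 82*I*sqrt(2))*(1/2) = 123 + 41*I*sqrt(2)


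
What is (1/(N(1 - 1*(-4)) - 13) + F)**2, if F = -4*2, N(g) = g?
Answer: 4225/64 ≈ 66.016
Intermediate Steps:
F = -8
(1/(N(1 - 1*(-4)) - 13) + F)**2 = (1/((1 - 1*(-4)) - 13) - 8)**2 = (1/((1 + 4) - 13) - 8)**2 = (1/(5 - 13) - 8)**2 = (1/(-8) - 8)**2 = (-1/8 - 8)**2 = (-65/8)**2 = 4225/64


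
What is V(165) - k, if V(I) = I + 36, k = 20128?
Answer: -19927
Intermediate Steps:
V(I) = 36 + I
V(165) - k = (36 + 165) - 1*20128 = 201 - 20128 = -19927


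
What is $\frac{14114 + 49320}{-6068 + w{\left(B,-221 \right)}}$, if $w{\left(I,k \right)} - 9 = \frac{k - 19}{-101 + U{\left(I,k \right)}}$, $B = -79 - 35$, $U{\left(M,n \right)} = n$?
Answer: $- \frac{10212874}{975379} \approx -10.471$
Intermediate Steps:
$B = -114$ ($B = -79 - 35 = -114$)
$w{\left(I,k \right)} = 9 + \frac{-19 + k}{-101 + k}$ ($w{\left(I,k \right)} = 9 + \frac{k - 19}{-101 + k} = 9 + \frac{-19 + k}{-101 + k}$)
$\frac{14114 + 49320}{-6068 + w{\left(B,-221 \right)}} = \frac{14114 + 49320}{-6068 + \frac{2 \left(-464 + 5 \left(-221\right)\right)}{-101 - 221}} = \frac{63434}{-6068 + \frac{2 \left(-464 - 1105\right)}{-322}} = \frac{63434}{-6068 + 2 \left(- \frac{1}{322}\right) \left(-1569\right)} = \frac{63434}{-6068 + \frac{1569}{161}} = \frac{63434}{- \frac{975379}{161}} = 63434 \left(- \frac{161}{975379}\right) = - \frac{10212874}{975379}$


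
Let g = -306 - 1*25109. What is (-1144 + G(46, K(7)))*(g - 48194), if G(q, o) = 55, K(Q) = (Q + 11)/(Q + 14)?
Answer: 80160201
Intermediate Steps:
g = -25415 (g = -306 - 25109 = -25415)
K(Q) = (11 + Q)/(14 + Q)
(-1144 + G(46, K(7)))*(g - 48194) = (-1144 + 55)*(-25415 - 48194) = -1089*(-73609) = 80160201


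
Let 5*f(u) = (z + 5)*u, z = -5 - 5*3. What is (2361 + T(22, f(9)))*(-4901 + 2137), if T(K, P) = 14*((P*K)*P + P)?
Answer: -626087460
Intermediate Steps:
z = -20 (z = -5 - 15 = -20)
f(u) = -3*u (f(u) = ((-20 + 5)*u)/5 = (-15*u)/5 = -3*u)
T(K, P) = 14*P + 14*K*P**2 (T(K, P) = 14*((K*P)*P + P) = 14*(K*P**2 + P) = 14*(P + K*P**2) = 14*P + 14*K*P**2)
(2361 + T(22, f(9)))*(-4901 + 2137) = (2361 + 14*(-3*9)*(1 + 22*(-3*9)))*(-4901 + 2137) = (2361 + 14*(-27)*(1 + 22*(-27)))*(-2764) = (2361 + 14*(-27)*(1 - 594))*(-2764) = (2361 + 14*(-27)*(-593))*(-2764) = (2361 + 224154)*(-2764) = 226515*(-2764) = -626087460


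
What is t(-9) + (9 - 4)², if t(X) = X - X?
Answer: 25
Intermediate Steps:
t(X) = 0
t(-9) + (9 - 4)² = 0 + (9 - 4)² = 0 + 5² = 0 + 25 = 25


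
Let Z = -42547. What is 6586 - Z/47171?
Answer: 310710753/47171 ≈ 6586.9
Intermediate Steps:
6586 - Z/47171 = 6586 - (-42547)/47171 = 6586 - 1*(-42547/47171) = 6586 + 42547/47171 = 310710753/47171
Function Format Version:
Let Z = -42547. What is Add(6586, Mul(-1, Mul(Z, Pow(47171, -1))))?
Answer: Rational(310710753, 47171) ≈ 6586.9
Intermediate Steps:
Add(6586, Mul(-1, Mul(Z, Pow(47171, -1)))) = Add(6586, Mul(-1, Mul(-42547, Pow(47171, -1)))) = Add(6586, Mul(-1, Mul(-42547, Rational(1, 47171)))) = Add(6586, Mul(-1, Rational(-42547, 47171))) = Add(6586, Rational(42547, 47171)) = Rational(310710753, 47171)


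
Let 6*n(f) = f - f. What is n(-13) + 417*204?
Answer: 85068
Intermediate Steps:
n(f) = 0 (n(f) = (f - f)/6 = (⅙)*0 = 0)
n(-13) + 417*204 = 0 + 417*204 = 0 + 85068 = 85068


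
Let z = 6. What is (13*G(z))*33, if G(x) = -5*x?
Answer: -12870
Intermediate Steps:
(13*G(z))*33 = (13*(-5*6))*33 = (13*(-30))*33 = -390*33 = -12870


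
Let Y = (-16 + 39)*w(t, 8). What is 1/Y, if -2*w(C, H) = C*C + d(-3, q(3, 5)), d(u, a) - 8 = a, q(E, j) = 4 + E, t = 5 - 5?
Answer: -2/345 ≈ -0.0057971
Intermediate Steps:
t = 0
d(u, a) = 8 + a
w(C, H) = -15/2 - C**2/2 (w(C, H) = -(C*C + (8 + (4 + 3)))/2 = -(C**2 + (8 + 7))/2 = -(C**2 + 15)/2 = -(15 + C**2)/2 = -15/2 - C**2/2)
Y = -345/2 (Y = (-16 + 39)*(-15/2 - 1/2*0**2) = 23*(-15/2 - 1/2*0) = 23*(-15/2 + 0) = 23*(-15/2) = -345/2 ≈ -172.50)
1/Y = 1/(-345/2) = -2/345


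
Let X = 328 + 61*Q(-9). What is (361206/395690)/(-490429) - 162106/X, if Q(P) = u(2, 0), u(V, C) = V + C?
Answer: -1572897107918488/4366301647725 ≈ -360.24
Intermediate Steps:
u(V, C) = C + V
Q(P) = 2 (Q(P) = 0 + 2 = 2)
X = 450 (X = 328 + 61*2 = 328 + 122 = 450)
(361206/395690)/(-490429) - 162106/X = (361206/395690)/(-490429) - 162106/450 = (361206*(1/395690))*(-1/490429) - 162106*1/450 = (180603/197845)*(-1/490429) - 81053/225 = -180603/97028925505 - 81053/225 = -1572897107918488/4366301647725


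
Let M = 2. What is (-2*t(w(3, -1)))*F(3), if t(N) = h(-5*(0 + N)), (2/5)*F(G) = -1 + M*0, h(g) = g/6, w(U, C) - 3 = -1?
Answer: -25/3 ≈ -8.3333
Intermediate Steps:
w(U, C) = 2 (w(U, C) = 3 - 1 = 2)
h(g) = g/6 (h(g) = g*(⅙) = g/6)
F(G) = -5/2 (F(G) = 5*(-1 + 2*0)/2 = 5*(-1 + 0)/2 = (5/2)*(-1) = -5/2)
t(N) = -5*N/6 (t(N) = (-5*(0 + N))/6 = (-5*N)/6 = -5*N/6)
(-2*t(w(3, -1)))*F(3) = -(-5)*2/3*(-5/2) = -2*(-5/3)*(-5/2) = (10/3)*(-5/2) = -25/3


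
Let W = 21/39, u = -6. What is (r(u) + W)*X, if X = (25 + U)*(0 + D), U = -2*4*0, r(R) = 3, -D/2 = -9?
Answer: 20700/13 ≈ 1592.3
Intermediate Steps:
D = 18 (D = -2*(-9) = 18)
U = 0 (U = -8*0 = 0)
W = 7/13 (W = 21*(1/39) = 7/13 ≈ 0.53846)
X = 450 (X = (25 + 0)*(0 + 18) = 25*18 = 450)
(r(u) + W)*X = (3 + 7/13)*450 = (46/13)*450 = 20700/13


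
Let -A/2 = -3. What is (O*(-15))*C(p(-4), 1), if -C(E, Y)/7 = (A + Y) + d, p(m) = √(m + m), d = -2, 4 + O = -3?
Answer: -3675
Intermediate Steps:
O = -7 (O = -4 - 3 = -7)
A = 6 (A = -2*(-3) = 6)
p(m) = √2*√m (p(m) = √(2*m) = √2*√m)
C(E, Y) = -28 - 7*Y (C(E, Y) = -7*((6 + Y) - 2) = -7*(4 + Y) = -28 - 7*Y)
(O*(-15))*C(p(-4), 1) = (-7*(-15))*(-28 - 7*1) = 105*(-28 - 7) = 105*(-35) = -3675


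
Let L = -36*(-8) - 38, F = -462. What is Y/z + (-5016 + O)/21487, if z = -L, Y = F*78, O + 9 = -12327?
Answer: 384983766/2685875 ≈ 143.34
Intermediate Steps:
O = -12336 (O = -9 - 12327 = -12336)
Y = -36036 (Y = -462*78 = -36036)
L = 250 (L = 288 - 38 = 250)
z = -250 (z = -1*250 = -250)
Y/z + (-5016 + O)/21487 = -36036/(-250) + (-5016 - 12336)/21487 = -36036*(-1/250) - 17352*1/21487 = 18018/125 - 17352/21487 = 384983766/2685875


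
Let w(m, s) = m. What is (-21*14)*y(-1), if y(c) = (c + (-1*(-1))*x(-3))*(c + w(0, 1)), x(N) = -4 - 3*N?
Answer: 1176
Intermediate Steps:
y(c) = c*(5 + c) (y(c) = (c + (-1*(-1))*(-4 - 3*(-3)))*(c + 0) = (c + 1*(-4 + 9))*c = (c + 1*5)*c = (c + 5)*c = (5 + c)*c = c*(5 + c))
(-21*14)*y(-1) = (-21*14)*(-(5 - 1)) = -(-294)*4 = -294*(-4) = 1176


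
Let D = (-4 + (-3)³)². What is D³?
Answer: 887503681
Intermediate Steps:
D = 961 (D = (-4 - 27)² = (-31)² = 961)
D³ = 961³ = 887503681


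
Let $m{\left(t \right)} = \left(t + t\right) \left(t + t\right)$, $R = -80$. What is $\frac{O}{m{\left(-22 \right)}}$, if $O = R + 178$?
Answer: $\frac{49}{968} \approx 0.05062$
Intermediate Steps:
$m{\left(t \right)} = 4 t^{2}$ ($m{\left(t \right)} = 2 t 2 t = 4 t^{2}$)
$O = 98$ ($O = -80 + 178 = 98$)
$\frac{O}{m{\left(-22 \right)}} = \frac{98}{4 \left(-22\right)^{2}} = \frac{98}{4 \cdot 484} = \frac{98}{1936} = 98 \cdot \frac{1}{1936} = \frac{49}{968}$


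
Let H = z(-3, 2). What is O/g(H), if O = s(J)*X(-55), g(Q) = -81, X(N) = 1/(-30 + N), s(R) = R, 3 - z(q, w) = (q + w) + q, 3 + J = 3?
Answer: 0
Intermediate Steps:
J = 0 (J = -3 + 3 = 0)
z(q, w) = 3 - w - 2*q (z(q, w) = 3 - ((q + w) + q) = 3 - (w + 2*q) = 3 + (-w - 2*q) = 3 - w - 2*q)
H = 7 (H = 3 - 1*2 - 2*(-3) = 3 - 2 + 6 = 7)
O = 0 (O = 0/(-30 - 55) = 0/(-85) = 0*(-1/85) = 0)
O/g(H) = 0/(-81) = 0*(-1/81) = 0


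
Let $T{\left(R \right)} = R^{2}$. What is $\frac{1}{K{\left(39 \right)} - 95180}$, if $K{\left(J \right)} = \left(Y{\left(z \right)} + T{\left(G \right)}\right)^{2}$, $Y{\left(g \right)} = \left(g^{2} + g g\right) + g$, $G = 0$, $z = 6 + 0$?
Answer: $- \frac{1}{89096} \approx -1.1224 \cdot 10^{-5}$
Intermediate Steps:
$z = 6$
$Y{\left(g \right)} = g + 2 g^{2}$ ($Y{\left(g \right)} = \left(g^{2} + g^{2}\right) + g = 2 g^{2} + g = g + 2 g^{2}$)
$K{\left(J \right)} = 6084$ ($K{\left(J \right)} = \left(6 \left(1 + 2 \cdot 6\right) + 0^{2}\right)^{2} = \left(6 \left(1 + 12\right) + 0\right)^{2} = \left(6 \cdot 13 + 0\right)^{2} = \left(78 + 0\right)^{2} = 78^{2} = 6084$)
$\frac{1}{K{\left(39 \right)} - 95180} = \frac{1}{6084 - 95180} = \frac{1}{-89096} = - \frac{1}{89096}$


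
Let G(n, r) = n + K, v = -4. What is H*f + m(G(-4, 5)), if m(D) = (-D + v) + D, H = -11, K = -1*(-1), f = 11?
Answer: -125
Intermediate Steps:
K = 1
G(n, r) = 1 + n (G(n, r) = n + 1 = 1 + n)
m(D) = -4 (m(D) = (-D - 4) + D = (-4 - D) + D = -4)
H*f + m(G(-4, 5)) = -11*11 - 4 = -121 - 4 = -125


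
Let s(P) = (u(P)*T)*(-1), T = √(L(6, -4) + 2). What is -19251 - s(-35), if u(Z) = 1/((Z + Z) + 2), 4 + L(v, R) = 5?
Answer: -19251 - √3/68 ≈ -19251.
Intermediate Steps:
L(v, R) = 1 (L(v, R) = -4 + 5 = 1)
u(Z) = 1/(2 + 2*Z) (u(Z) = 1/(2*Z + 2) = 1/(2 + 2*Z))
T = √3 (T = √(1 + 2) = √3 ≈ 1.7320)
s(P) = -√3/(2*(1 + P)) (s(P) = ((1/(2*(1 + P)))*√3)*(-1) = (√3/(2*(1 + P)))*(-1) = -√3/(2*(1 + P)))
-19251 - s(-35) = -19251 - (-1)*√3/(2 + 2*(-35)) = -19251 - (-1)*√3/(2 - 70) = -19251 - (-1)*√3/(-68) = -19251 - (-1)*√3*(-1)/68 = -19251 - √3/68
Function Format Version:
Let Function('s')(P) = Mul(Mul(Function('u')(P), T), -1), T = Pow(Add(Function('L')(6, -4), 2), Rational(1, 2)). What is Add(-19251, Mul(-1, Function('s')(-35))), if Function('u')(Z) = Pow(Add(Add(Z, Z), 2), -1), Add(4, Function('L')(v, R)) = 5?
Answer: Add(-19251, Mul(Rational(-1, 68), Pow(3, Rational(1, 2)))) ≈ -19251.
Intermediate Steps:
Function('L')(v, R) = 1 (Function('L')(v, R) = Add(-4, 5) = 1)
Function('u')(Z) = Pow(Add(2, Mul(2, Z)), -1) (Function('u')(Z) = Pow(Add(Mul(2, Z), 2), -1) = Pow(Add(2, Mul(2, Z)), -1))
T = Pow(3, Rational(1, 2)) (T = Pow(Add(1, 2), Rational(1, 2)) = Pow(3, Rational(1, 2)) ≈ 1.7320)
Function('s')(P) = Mul(Rational(-1, 2), Pow(3, Rational(1, 2)), Pow(Add(1, P), -1)) (Function('s')(P) = Mul(Mul(Mul(Rational(1, 2), Pow(Add(1, P), -1)), Pow(3, Rational(1, 2))), -1) = Mul(Mul(Rational(1, 2), Pow(3, Rational(1, 2)), Pow(Add(1, P), -1)), -1) = Mul(Rational(-1, 2), Pow(3, Rational(1, 2)), Pow(Add(1, P), -1)))
Add(-19251, Mul(-1, Function('s')(-35))) = Add(-19251, Mul(-1, Mul(-1, Pow(3, Rational(1, 2)), Pow(Add(2, Mul(2, -35)), -1)))) = Add(-19251, Mul(-1, Mul(-1, Pow(3, Rational(1, 2)), Pow(Add(2, -70), -1)))) = Add(-19251, Mul(-1, Mul(-1, Pow(3, Rational(1, 2)), Pow(-68, -1)))) = Add(-19251, Mul(-1, Mul(-1, Pow(3, Rational(1, 2)), Rational(-1, 68)))) = Add(-19251, Mul(-1, Mul(Rational(1, 68), Pow(3, Rational(1, 2))))) = Add(-19251, Mul(Rational(-1, 68), Pow(3, Rational(1, 2))))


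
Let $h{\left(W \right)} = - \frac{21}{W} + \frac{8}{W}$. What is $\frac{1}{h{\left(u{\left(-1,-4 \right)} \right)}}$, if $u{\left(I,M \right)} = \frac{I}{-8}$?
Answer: $- \frac{1}{104} \approx -0.0096154$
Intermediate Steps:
$u{\left(I,M \right)} = - \frac{I}{8}$ ($u{\left(I,M \right)} = I \left(- \frac{1}{8}\right) = - \frac{I}{8}$)
$h{\left(W \right)} = - \frac{13}{W}$
$\frac{1}{h{\left(u{\left(-1,-4 \right)} \right)}} = \frac{1}{\left(-13\right) \frac{1}{\left(- \frac{1}{8}\right) \left(-1\right)}} = \frac{1}{\left(-13\right) \frac{1}{\frac{1}{8}}} = \frac{1}{\left(-13\right) 8} = \frac{1}{-104} = - \frac{1}{104}$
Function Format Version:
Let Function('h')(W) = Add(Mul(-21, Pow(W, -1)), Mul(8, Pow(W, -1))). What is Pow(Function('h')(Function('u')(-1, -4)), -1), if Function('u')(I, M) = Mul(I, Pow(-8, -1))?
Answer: Rational(-1, 104) ≈ -0.0096154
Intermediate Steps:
Function('u')(I, M) = Mul(Rational(-1, 8), I) (Function('u')(I, M) = Mul(I, Rational(-1, 8)) = Mul(Rational(-1, 8), I))
Function('h')(W) = Mul(-13, Pow(W, -1))
Pow(Function('h')(Function('u')(-1, -4)), -1) = Pow(Mul(-13, Pow(Mul(Rational(-1, 8), -1), -1)), -1) = Pow(Mul(-13, Pow(Rational(1, 8), -1)), -1) = Pow(Mul(-13, 8), -1) = Pow(-104, -1) = Rational(-1, 104)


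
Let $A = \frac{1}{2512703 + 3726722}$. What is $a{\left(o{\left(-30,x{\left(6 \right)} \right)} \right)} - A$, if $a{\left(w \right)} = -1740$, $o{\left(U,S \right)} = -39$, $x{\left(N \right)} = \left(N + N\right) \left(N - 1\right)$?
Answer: $- \frac{10856599501}{6239425} \approx -1740.0$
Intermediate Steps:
$x{\left(N \right)} = 2 N \left(-1 + N\right)$ ($x{\left(N \right)} = 2 N \left(N + \left(-1 + 0\right)\right) = 2 N \left(N - 1\right) = 2 N \left(-1 + N\right)$)
$A = \frac{1}{6239425} \approx 1.6027 \cdot 10^{-7}$
$a{\left(o{\left(-30,x{\left(6 \right)} \right)} \right)} - A = -1740 - \frac{1}{6239425} = - \frac{10856599501}{6239425}$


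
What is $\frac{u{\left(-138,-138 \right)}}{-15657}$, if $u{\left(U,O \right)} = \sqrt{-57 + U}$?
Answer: $- \frac{i \sqrt{195}}{15657} \approx - 0.00089188 i$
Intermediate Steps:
$\frac{u{\left(-138,-138 \right)}}{-15657} = \frac{\sqrt{-57 - 138}}{-15657} = \sqrt{-195} \left(- \frac{1}{15657}\right) = i \sqrt{195} \left(- \frac{1}{15657}\right) = - \frac{i \sqrt{195}}{15657}$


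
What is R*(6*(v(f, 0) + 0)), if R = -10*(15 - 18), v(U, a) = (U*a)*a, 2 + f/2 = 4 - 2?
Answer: 0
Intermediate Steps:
f = 0 (f = -4 + 2*(4 - 2) = -4 + 2*2 = -4 + 4 = 0)
v(U, a) = U*a²
R = 30 (R = -10*(-3) = 30)
R*(6*(v(f, 0) + 0)) = 30*(6*(0*0² + 0)) = 30*(6*(0*0 + 0)) = 30*(6*(0 + 0)) = 30*(6*0) = 30*0 = 0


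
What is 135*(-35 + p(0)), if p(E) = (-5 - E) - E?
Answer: -5400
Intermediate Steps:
p(E) = -5 - 2*E
135*(-35 + p(0)) = 135*(-35 + (-5 - 2*0)) = 135*(-35 + (-5 + 0)) = 135*(-35 - 5) = 135*(-40) = -5400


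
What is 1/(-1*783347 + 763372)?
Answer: -1/19975 ≈ -5.0063e-5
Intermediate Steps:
1/(-1*783347 + 763372) = 1/(-783347 + 763372) = 1/(-19975) = -1/19975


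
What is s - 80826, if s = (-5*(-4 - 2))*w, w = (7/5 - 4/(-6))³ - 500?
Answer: -21501268/225 ≈ -95561.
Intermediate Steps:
w = -1657709/3375 (w = (7*(⅕) - 4*(-⅙))³ - 500 = (7/5 + ⅔)³ - 500 = (31/15)³ - 500 = 29791/3375 - 500 = -1657709/3375 ≈ -491.17)
s = -3315418/225 (s = -5*(-4 - 2)*(-1657709/3375) = -5*(-6)*(-1657709/3375) = 30*(-1657709/3375) = -3315418/225 ≈ -14735.)
s - 80826 = -3315418/225 - 80826 = -21501268/225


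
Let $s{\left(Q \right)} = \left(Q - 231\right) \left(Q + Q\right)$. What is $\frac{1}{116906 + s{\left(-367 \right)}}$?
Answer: $\frac{1}{555838} \approx 1.7991 \cdot 10^{-6}$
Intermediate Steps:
$s{\left(Q \right)} = 2 Q \left(-231 + Q\right)$ ($s{\left(Q \right)} = \left(-231 + Q\right) 2 Q = 2 Q \left(-231 + Q\right)$)
$\frac{1}{116906 + s{\left(-367 \right)}} = \frac{1}{116906 + 2 \left(-367\right) \left(-231 - 367\right)} = \frac{1}{116906 + 2 \left(-367\right) \left(-598\right)} = \frac{1}{116906 + 438932} = \frac{1}{555838}$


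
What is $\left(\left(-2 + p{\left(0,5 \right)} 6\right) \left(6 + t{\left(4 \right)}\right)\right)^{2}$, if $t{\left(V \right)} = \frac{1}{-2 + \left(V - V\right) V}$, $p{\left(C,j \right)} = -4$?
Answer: $20449$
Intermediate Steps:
$t{\left(V \right)} = - \frac{1}{2}$ ($t{\left(V \right)} = \frac{1}{-2 + 0 V} = \frac{1}{-2 + 0} = \frac{1}{-2} = - \frac{1}{2}$)
$\left(\left(-2 + p{\left(0,5 \right)} 6\right) \left(6 + t{\left(4 \right)}\right)\right)^{2} = \left(\left(-2 - 24\right) \left(6 - \frac{1}{2}\right)\right)^{2} = \left(\left(-2 - 24\right) \frac{11}{2}\right)^{2} = \left(\left(-26\right) \frac{11}{2}\right)^{2} = \left(-143\right)^{2} = 20449$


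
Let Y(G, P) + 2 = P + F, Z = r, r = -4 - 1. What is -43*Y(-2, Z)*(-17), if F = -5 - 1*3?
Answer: -10965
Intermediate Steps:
r = -5
F = -8 (F = -5 - 3 = -8)
Z = -5
Y(G, P) = -10 + P (Y(G, P) = -2 + (P - 8) = -2 + (-8 + P) = -10 + P)
-43*Y(-2, Z)*(-17) = -43*(-10 - 5)*(-17) = -43*(-15)*(-17) = 645*(-17) = -10965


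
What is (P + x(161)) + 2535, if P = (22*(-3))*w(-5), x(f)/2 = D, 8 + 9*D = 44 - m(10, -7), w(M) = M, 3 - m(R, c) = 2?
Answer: 25855/9 ≈ 2872.8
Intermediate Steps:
m(R, c) = 1 (m(R, c) = 3 - 1*2 = 3 - 2 = 1)
D = 35/9 (D = -8/9 + (44 - 1*1)/9 = -8/9 + (44 - 1)/9 = -8/9 + (1/9)*43 = -8/9 + 43/9 = 35/9 ≈ 3.8889)
x(f) = 70/9 (x(f) = 2*(35/9) = 70/9)
P = 330 (P = (22*(-3))*(-5) = -66*(-5) = 330)
(P + x(161)) + 2535 = (330 + 70/9) + 2535 = 3040/9 + 2535 = 25855/9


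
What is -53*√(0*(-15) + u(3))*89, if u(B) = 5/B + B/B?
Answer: -9434*√6/3 ≈ -7702.8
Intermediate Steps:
u(B) = 1 + 5/B (u(B) = 5/B + 1 = 1 + 5/B)
-53*√(0*(-15) + u(3))*89 = -53*√(0*(-15) + (5 + 3)/3)*89 = -53*√(0 + (⅓)*8)*89 = -53*√(0 + 8/3)*89 = -106*√6/3*89 = -9434*√6/3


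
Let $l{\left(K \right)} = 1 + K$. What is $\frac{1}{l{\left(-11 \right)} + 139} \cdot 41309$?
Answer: $\frac{41309}{129} \approx 320.22$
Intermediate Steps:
$\frac{1}{l{\left(-11 \right)} + 139} \cdot 41309 = \frac{1}{\left(1 - 11\right) + 139} \cdot 41309 = \frac{1}{-10 + 139} \cdot 41309 = \frac{1}{129} \cdot 41309 = \frac{41309}{129}$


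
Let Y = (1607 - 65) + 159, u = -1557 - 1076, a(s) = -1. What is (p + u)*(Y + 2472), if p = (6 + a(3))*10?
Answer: -10778859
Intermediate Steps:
u = -2633
Y = 1701 (Y = 1542 + 159 = 1701)
p = 50 (p = (6 - 1)*10 = 5*10 = 50)
(p + u)*(Y + 2472) = (50 - 2633)*(1701 + 2472) = -2583*4173 = -10778859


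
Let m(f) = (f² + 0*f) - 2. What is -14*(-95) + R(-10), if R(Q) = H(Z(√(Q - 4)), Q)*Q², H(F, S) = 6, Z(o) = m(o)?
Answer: 1930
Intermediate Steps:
m(f) = -2 + f² (m(f) = (f² + 0) - 2 = f² - 2 = -2 + f²)
Z(o) = -2 + o²
R(Q) = 6*Q²
-14*(-95) + R(-10) = -14*(-95) + 6*(-10)² = 1330 + 6*100 = 1330 + 600 = 1930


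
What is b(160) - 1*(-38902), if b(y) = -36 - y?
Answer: 38706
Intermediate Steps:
b(160) - 1*(-38902) = (-36 - 1*160) - 1*(-38902) = (-36 - 160) + 38902 = -196 + 38902 = 38706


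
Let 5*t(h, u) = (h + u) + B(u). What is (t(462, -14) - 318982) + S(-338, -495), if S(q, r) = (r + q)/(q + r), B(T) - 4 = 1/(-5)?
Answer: -7972266/25 ≈ -3.1889e+5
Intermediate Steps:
B(T) = 19/5 (B(T) = 4 + 1/(-5) = 4 - ⅕ = 19/5)
S(q, r) = 1 (S(q, r) = (q + r)/(q + r) = 1)
t(h, u) = 19/25 + h/5 + u/5 (t(h, u) = ((h + u) + 19/5)/5 = (19/5 + h + u)/5 = 19/25 + h/5 + u/5)
(t(462, -14) - 318982) + S(-338, -495) = ((19/25 + (⅕)*462 + (⅕)*(-14)) - 318982) + 1 = ((19/25 + 462/5 - 14/5) - 318982) + 1 = (2259/25 - 318982) + 1 = -7972291/25 + 1 = -7972266/25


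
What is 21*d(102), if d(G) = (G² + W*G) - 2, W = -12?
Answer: 192738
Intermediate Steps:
d(G) = -2 + G² - 12*G (d(G) = (G² - 12*G) - 2 = -2 + G² - 12*G)
21*d(102) = 21*(-2 + 102² - 12*102) = 21*(-2 + 10404 - 1224) = 21*9178 = 192738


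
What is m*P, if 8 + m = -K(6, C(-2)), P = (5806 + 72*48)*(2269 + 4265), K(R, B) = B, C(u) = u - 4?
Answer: -121035816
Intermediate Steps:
C(u) = -4 + u
P = 60517908 (P = (5806 + 3456)*6534 = 9262*6534 = 60517908)
m = -2 (m = -8 - (-4 - 2) = -8 - 1*(-6) = -8 + 6 = -2)
m*P = -2*60517908 = -121035816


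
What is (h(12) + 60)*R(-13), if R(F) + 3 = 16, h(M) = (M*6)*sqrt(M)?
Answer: 780 + 1872*sqrt(3) ≈ 4022.4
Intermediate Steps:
h(M) = 6*M**(3/2) (h(M) = (6*M)*sqrt(M) = 6*M**(3/2))
R(F) = 13 (R(F) = -3 + 16 = 13)
(h(12) + 60)*R(-13) = (6*12**(3/2) + 60)*13 = (6*(24*sqrt(3)) + 60)*13 = (144*sqrt(3) + 60)*13 = (60 + 144*sqrt(3))*13 = 780 + 1872*sqrt(3)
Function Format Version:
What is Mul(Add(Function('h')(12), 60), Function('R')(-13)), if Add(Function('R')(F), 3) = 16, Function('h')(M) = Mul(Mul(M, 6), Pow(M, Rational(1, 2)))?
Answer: Add(780, Mul(1872, Pow(3, Rational(1, 2)))) ≈ 4022.4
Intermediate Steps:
Function('h')(M) = Mul(6, Pow(M, Rational(3, 2))) (Function('h')(M) = Mul(Mul(6, M), Pow(M, Rational(1, 2))) = Mul(6, Pow(M, Rational(3, 2))))
Function('R')(F) = 13 (Function('R')(F) = Add(-3, 16) = 13)
Mul(Add(Function('h')(12), 60), Function('R')(-13)) = Mul(Add(Mul(6, Pow(12, Rational(3, 2))), 60), 13) = Mul(Add(Mul(6, Mul(24, Pow(3, Rational(1, 2)))), 60), 13) = Mul(Add(Mul(144, Pow(3, Rational(1, 2))), 60), 13) = Mul(Add(60, Mul(144, Pow(3, Rational(1, 2)))), 13) = Add(780, Mul(1872, Pow(3, Rational(1, 2))))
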